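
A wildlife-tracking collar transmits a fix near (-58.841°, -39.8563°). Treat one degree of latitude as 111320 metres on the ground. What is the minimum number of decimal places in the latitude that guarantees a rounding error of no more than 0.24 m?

One degree of latitude covers 111320 m.
Rounding to N decimal places gives at most 0.5 × 10⁻ᴺ degrees of error, i.e. 0.5 × 10⁻ᴺ × 111320 m.
Need 0.5 × 111320 × 10⁻ᴺ ≤ 0.24 → 10⁻ᴺ ≤ 4.312e-06, so N ≥ 5.37.
At 5 places the error can reach 0.557 m, but 6 places keeps it to 0.0557 m.

6 decimal places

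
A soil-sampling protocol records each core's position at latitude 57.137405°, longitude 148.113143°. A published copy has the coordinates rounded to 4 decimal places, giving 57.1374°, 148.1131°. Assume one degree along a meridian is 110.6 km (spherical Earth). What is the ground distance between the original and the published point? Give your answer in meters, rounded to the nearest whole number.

3 meters

Δlat = 57.137405 − 57.1374 = +0.000005°; Δlon = 148.113143 − 148.1131 = +0.000043°.
N–S: 0.000005° × 110600 m/° = 0.553 m.
E–W at 57.1374°: 0.000043° × 110600 × cos 57.1374° = 0.000043 × 110600 × 0.5426 ≈ 2.58062 m.
Hypotenuse of the two orthogonal shifts: √(0.553² + 2.58062²) = 2.63921 m.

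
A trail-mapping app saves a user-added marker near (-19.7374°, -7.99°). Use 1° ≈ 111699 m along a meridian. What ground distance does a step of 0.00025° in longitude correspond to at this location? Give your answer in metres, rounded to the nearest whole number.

26 metres

0.00025° of longitude at 19.7374° is 0.00025 × 111699 × cos 19.7374° ≈ 0.00025 × 105137 = 26.2842 m.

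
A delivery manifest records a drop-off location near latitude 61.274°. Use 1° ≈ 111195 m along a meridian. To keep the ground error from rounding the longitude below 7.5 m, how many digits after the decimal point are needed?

At 61.274° one degree of longitude covers 111195 × cos 61.274° ≈ 111195 × 0.4806 ≈ 53442.7 m.
N decimal places → at most half a unit in the last place, 0.5 × 10⁻ᴺ° = 53442.7/2 × 10⁻ᴺ m.
Setting 26721.4 × 10⁻ᴺ ≤ 7.5 gives 10ᴺ ≥ 3563, i.e. N ≥ 3.55.
So 4 decimal places suffice (2.67 m); 3 would allow up to 26.7 m.

4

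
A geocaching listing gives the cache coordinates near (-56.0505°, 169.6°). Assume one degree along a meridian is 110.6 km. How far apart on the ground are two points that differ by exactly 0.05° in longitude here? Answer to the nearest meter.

3088 meters

One degree of longitude here spans 110600 × cos 56.0505° = 110600 × 0.5585 ≈ 61765.9 m; 0.05° of that is 3088.29 m.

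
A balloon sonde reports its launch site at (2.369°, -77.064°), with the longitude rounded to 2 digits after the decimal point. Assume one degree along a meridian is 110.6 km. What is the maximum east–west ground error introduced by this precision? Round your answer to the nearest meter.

Rounding to 2 decimal places leaves the longitude within ±0.005° of the true value.
Parallels shrink by cos φ, so at 2.369° a degree of longitude is 110600 × 0.9991 ≈ 110505 m.
Maximum E–W displacement: 0.005 × 110505 = 552.527 m.

553 meters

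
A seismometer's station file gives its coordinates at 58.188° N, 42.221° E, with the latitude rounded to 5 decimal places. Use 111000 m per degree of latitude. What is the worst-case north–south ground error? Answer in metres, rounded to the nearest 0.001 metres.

0.555 metres

Rounding to 5 decimal places leaves the latitude within ±5e-06° of the true value.
North–south distance: 5e-06° × 111000 m/° = 0.555 m.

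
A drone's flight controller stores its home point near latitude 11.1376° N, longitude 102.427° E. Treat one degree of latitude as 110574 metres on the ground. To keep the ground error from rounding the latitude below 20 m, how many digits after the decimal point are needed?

One degree of latitude covers 110574 m.
N decimal places → at most half a unit in the last place, 0.5 × 10⁻ᴺ° = 110574/2 × 10⁻ᴺ m.
Need 0.5 × 110574 × 10⁻ᴺ ≤ 20 → 10⁻ᴺ ≤ 3.617e-04, so N ≥ 3.44.
At 3 places the error can reach 55.3 m, but 4 places keeps it to 5.53 m.

4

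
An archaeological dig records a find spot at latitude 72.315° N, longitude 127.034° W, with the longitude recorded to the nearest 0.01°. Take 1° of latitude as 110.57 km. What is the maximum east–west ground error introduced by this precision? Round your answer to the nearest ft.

Rounding to 2 decimal places leaves the longitude within ±0.005° of the true value.
One degree of longitude at 72.315° is 110570 × cos 72.315° ≈ 110570 × 0.3038 = 33589.4 m.
So at most 0.005° × 33589.4 ≈ 167.947 m east–west.
In feet: 167.947 m ÷ 0.3048 ≈ 551.01 ft.

551 ft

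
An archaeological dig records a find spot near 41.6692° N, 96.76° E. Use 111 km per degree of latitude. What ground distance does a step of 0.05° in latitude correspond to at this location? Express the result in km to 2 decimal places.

5.55 km

0.05° × 111000 m/° = 5550 m.
That is 5550 m = 5.55 km.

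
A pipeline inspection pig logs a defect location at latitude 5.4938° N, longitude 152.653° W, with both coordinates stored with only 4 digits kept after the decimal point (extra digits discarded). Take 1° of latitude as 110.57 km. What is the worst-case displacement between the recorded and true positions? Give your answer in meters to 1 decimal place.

15.6 meters

Truncating at 4 decimal places can drop up to a full unit in the last place, so each coordinate may be off by as much as 0.0001°.
Latitude error → 0.0001 × 110570 = 11.057 m along the meridian.
East–west component at 5.4938°: 0.0001° × 110570 × cos 5.4938° ≈ 0.0001 × 110062 ≈ 11.0062 m.
Worst case both components are at the extreme and orthogonal: √(11.057² + 11.0062²) ≈ 15.6011 m.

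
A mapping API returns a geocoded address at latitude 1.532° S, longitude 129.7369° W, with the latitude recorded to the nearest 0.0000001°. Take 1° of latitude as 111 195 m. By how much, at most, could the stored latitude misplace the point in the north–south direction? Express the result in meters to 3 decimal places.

0.006 meters

Rounding to 7 decimal places leaves the latitude within ±5e-08° of the true value.
So the N–S error is at most 5e-08 × 111195 = 0.00555975 m.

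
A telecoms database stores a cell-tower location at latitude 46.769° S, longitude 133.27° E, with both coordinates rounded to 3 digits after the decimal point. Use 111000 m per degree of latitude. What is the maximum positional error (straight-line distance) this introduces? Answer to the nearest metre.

67 metres

Rounding to 3 decimal places leaves each coordinate within ±0.0005° of the true value.
Latitude error → 0.0005 × 111000 = 55.5 m along the meridian.
East–west component at 46.769°: 0.0005° × 111000 × cos 46.769° ≈ 0.0005 × 76028.5 ≈ 38.0142 m.
Combining orthogonally: (55.5² + 38.0142²)^½ ≈ 67.2706 m.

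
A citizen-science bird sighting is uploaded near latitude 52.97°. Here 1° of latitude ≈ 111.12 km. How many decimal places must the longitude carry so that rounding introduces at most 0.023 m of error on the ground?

At 52.97° one degree of longitude covers 111120 × cos 52.97° ≈ 111120 × 0.6022 ≈ 66920.1 m.
Rounding to N decimal places gives at most 0.5 × 10⁻ᴺ degrees of error, i.e. 0.5 × 10⁻ᴺ × 66920.1 m.
Setting 33460.1 × 10⁻ᴺ ≤ 0.023 gives 10ᴺ ≥ 1.455e+06, i.e. N ≥ 6.16.
So 7 decimal places suffice (0.00335 m); 6 would allow up to 0.0335 m.

7 decimal places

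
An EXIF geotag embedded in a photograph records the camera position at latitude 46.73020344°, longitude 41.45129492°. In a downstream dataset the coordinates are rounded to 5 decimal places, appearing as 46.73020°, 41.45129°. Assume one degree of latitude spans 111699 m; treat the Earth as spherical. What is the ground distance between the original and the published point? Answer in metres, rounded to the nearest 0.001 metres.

The latitude changed by +0.00000344° and the longitude by +0.00000492°.
N–S: 0.00000344° × 111699 m/° = 0.384245 m.
E–W at 46.7302°: 0.00000492° × 111699 × cos 46.7302° = 0.00000492 × 111699 × 0.6854 ≈ 0.376687 m.
Combined displacement = (0.384245² + 0.376687²)^½ ≈ 0.538086 m.

0.538 metres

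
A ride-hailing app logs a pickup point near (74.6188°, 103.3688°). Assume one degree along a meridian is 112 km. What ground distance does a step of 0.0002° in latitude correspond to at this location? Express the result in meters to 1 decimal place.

0.0002° × 112000 m/° = 22.4 m.

22.4 meters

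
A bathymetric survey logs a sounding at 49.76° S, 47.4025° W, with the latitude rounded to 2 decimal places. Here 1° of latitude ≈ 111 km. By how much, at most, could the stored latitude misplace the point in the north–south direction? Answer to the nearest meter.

555 meters

Rounding to 2 decimal places leaves the latitude within ±0.005° of the true value.
Along the meridian that is 0.005° × 111000 m/° = 555 m.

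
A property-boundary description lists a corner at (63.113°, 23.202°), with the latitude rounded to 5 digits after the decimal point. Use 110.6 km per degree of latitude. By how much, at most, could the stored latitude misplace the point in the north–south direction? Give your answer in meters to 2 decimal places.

Rounding to 5 decimal places leaves the latitude within ±5e-06° of the true value.
North–south distance: 5e-06° × 110600 m/° = 0.553 m.

0.55 meters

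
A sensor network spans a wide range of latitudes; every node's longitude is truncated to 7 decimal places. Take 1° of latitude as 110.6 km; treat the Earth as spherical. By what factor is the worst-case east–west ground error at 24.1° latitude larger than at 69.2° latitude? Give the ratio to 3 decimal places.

2.571

Truncating at 7 decimal places can drop up to a full unit in the last place, so the longitude may be off by as much as 1e-07°.
At 24.1°: 1e-07° × 110600 × cos 24.1° = 1e-07 × 110600 × 0.9128 ≈ 0.010096 m.
Error at 69.2° = 1e-07° × 110600 × cos 69.2° ≈ 0.01106 × 0.3551 = 0.0039275 m.
Ratio: 0.010096 / 0.0039275 = cos 24.1° / cos 69.2° ≈ 2.5706.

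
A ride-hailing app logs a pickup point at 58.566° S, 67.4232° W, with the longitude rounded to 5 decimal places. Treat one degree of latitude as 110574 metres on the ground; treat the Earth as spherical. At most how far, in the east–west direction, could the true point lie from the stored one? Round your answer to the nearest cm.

Rounding to 5 decimal places leaves the longitude within ±5e-06° of the true value.
One degree of longitude at 58.566° is 110574 × cos 58.566° ≈ 110574 × 0.5215 = 57666.1 m.
Maximum E–W displacement: 5e-06 × 57666.1 = 0.288331 m.
That is 0.288331 m = 28.833 cm.

29 cm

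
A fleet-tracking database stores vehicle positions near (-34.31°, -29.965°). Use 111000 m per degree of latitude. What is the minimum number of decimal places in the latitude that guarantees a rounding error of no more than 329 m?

3

One degree of latitude covers 111000 m.
N decimal places → at most half a unit in the last place, 0.5 × 10⁻ᴺ° = 111000/2 × 10⁻ᴺ m.
Setting 55500 × 10⁻ᴺ ≤ 329 gives 10ᴺ ≥ 168.7, i.e. N ≥ 2.23.
At 2 places the error can reach 555 m, but 3 places keeps it to 55.5 m.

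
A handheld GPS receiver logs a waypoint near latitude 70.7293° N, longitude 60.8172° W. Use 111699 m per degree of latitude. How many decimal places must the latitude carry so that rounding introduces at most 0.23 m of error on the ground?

6

One degree of latitude covers 111699 m.
With N decimal places the half-ulp bound is 0.5·10⁻ᴺ°, or 0.5·10⁻ᴺ × 111699 m on the ground.
Setting 55849.5 × 10⁻ᴺ ≤ 0.23 gives 10ᴺ ≥ 2.428e+05, i.e. N ≥ 5.39.
At 5 places the error can reach 0.558 m, but 6 places keeps it to 0.0558 m.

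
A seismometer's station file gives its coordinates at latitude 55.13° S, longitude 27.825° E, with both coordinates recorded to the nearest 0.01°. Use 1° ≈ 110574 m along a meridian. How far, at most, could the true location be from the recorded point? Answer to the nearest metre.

637 metres

Rounding to 2 decimal places leaves each coordinate within ±0.005° of the true value.
Latitude error → 0.005 × 110574 = 552.87 m along the meridian.
E–W at 55.13°: 0.005° × 110574 × cos 55.13° = 0.005 × 110574 × 0.5717 ≈ 316.085 m.
Worst case both components are at the extreme and orthogonal: √(552.87² + 316.085²) ≈ 636.848 m.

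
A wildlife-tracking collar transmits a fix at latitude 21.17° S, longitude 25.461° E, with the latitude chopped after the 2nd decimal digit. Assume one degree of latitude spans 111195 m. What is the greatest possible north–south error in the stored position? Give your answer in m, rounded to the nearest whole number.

Truncating at 2 decimal places can drop up to a full unit in the last place, so the latitude may be off by as much as 0.01°.
So the N–S error is at most 0.01 × 111195 = 1111.95 m.

1112 m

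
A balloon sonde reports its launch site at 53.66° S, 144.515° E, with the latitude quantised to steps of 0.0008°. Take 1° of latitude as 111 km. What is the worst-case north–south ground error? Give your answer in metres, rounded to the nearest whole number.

44 metres

With a 0.0008° grid the true value lies within half a step, ±0.0008°/2 = ±0.0004°, of the stored one.
North–south distance: 0.0004° × 111000 m/° = 44.4 m.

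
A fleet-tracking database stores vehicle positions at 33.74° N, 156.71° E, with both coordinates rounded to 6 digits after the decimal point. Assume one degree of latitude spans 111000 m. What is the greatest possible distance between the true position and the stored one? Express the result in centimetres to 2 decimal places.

Rounding to 6 decimal places leaves each coordinate within ±5e-07° of the true value.
North–south component: 5e-07° × 111000 = 0.0555 m.
Longitude error → 5e-07 × 111000 × cos 33.74° = 5e-07 × 111000 × 0.8316 ≈ 0.0461519 m.
Worst case both components are at the extreme and orthogonal: √(0.0555² + 0.0461519²) ≈ 0.0721821 m.
That is 0.0721821 m = 7.2182 cm.

7.22 centimetres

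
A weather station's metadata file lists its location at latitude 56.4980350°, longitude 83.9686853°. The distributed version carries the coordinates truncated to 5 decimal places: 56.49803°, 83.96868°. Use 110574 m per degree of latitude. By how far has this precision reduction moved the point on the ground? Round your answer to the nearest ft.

2 ft

The latitude changed by +0.0000050° and the longitude by +0.0000053°.
N–S: 0.0000050° × 110574 m/° = 0.55287 m.
E–W at 56.498°: 0.0000053° × 110574 × cos 56.498° = 0.0000053 × 110574 × 0.5520 ≈ 0.323475 m.
Distance: √(0.55287² + 0.323475²) ≈ 0.640548 m.
In feet: 0.640548 m ÷ 0.3048 ≈ 2.1015 ft.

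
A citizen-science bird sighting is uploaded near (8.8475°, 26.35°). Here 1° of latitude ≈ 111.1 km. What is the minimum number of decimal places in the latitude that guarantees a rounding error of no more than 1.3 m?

5 decimal places

One degree of latitude covers 111100 m.
With N decimal places the half-ulp bound is 0.5·10⁻ᴺ°, or 0.5·10⁻ᴺ × 111100 m on the ground.
Need 0.5 × 111100 × 10⁻ᴺ ≤ 1.3 → 10⁻ᴺ ≤ 2.340e-05, so N ≥ 4.63.
So 5 decimal places suffice (0.555 m); 4 would allow up to 5.56 m.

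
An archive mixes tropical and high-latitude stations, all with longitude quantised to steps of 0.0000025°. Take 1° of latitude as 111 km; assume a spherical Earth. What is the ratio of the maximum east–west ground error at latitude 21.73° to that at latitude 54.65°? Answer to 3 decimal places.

1.606

With a 0.0000025° grid the true value lies within half a step, ±0.0000025°/2 = ±1.25e-06°, of the stored one.
Error at 21.73° = 1.25e-06° × 111000 × cos 21.73° ≈ 0.13875 × 0.9289 = 0.12889 m.
Error at 54.65° = 1.25e-06° × 111000 × cos 54.65° ≈ 0.13875 × 0.5786 = 0.080277 m.
The ratio reduces to cos 21.73° / cos 54.65° = 0.9289/0.5786 ≈ 1.6056.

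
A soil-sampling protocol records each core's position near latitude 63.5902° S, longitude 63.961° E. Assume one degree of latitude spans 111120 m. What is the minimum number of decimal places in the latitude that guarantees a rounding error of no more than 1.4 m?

One degree of latitude covers 111120 m.
With N decimal places the half-ulp bound is 0.5·10⁻ᴺ°, or 0.5·10⁻ᴺ × 111120 m on the ground.
Need 0.5 × 111120 × 10⁻ᴺ ≤ 1.4 → 10⁻ᴺ ≤ 2.520e-05, so N ≥ 4.60.
So 5 decimal places suffice (0.556 m); 4 would allow up to 5.56 m.

5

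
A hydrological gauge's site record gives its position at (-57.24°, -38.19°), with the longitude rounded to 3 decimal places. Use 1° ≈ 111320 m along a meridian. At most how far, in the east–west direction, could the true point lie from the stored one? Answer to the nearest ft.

99 ft

Rounding to 3 decimal places leaves the longitude within ±0.0005° of the true value.
At latitude 57.24° a degree of longitude spans 111320 m × cos 57.24° = 111320 × 0.5411 ≈ 60237.6 m.
Maximum E–W displacement: 0.0005 × 60237.6 = 30.1188 m.
Converting: 30.1188 m × 3.2808 ft/m ≈ 98.815 ft.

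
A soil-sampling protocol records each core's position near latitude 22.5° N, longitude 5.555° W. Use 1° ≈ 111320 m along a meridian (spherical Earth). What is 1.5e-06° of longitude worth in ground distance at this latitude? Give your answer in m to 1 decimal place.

One degree of longitude here spans 111320 × cos 22.5° = 111320 × 0.9239 ≈ 102846 m; 1.5e-06° of that is 0.154269 m.

0.2 m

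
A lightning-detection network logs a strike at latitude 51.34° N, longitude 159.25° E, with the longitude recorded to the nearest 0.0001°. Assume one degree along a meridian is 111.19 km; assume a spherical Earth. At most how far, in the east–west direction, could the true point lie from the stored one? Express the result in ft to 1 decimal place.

Rounding to 4 decimal places leaves the longitude within ±5e-05° of the true value.
One degree of longitude at 51.34° is 111190 × cos 51.34° ≈ 111190 × 0.6247 = 69460.1 m.
East–west error: 5e-05° × 69460.1 m/° ≈ 3.47301 m.
Converting: 3.47301 m × 3.2808 ft/m ≈ 11.394 ft.

11.4 ft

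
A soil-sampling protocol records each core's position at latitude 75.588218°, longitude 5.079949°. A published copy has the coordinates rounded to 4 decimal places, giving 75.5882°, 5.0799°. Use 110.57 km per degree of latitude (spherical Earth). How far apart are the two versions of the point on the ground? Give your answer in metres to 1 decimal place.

Δlat = 75.588218 − 75.5882 = +0.000018°; Δlon = 5.079949 − 5.0799 = +0.000049°.
North–south shift: 0.000018 × 110570 = 1.99026 m.
E–W at 75.5882°: 0.000049° × 110570 × cos 75.5882° = 0.000049 × 110570 × 0.2489 ≈ 1.34847 m.
Hypotenuse of the two orthogonal shifts: √(1.99026² + 1.34847²) = 2.40406 m.

2.4 metres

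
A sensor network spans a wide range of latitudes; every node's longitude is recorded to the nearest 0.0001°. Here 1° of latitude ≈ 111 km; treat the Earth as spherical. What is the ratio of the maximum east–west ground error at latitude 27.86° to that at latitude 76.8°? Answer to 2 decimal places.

Rounding to 4 decimal places leaves the longitude within ±5e-05° of the true value.
Error at 27.86° = 5e-05° × 111000 × cos 27.86° ≈ 5.55 × 0.8841 = 4.9067 m.
Error at 76.8° = 5e-05° × 111000 × cos 76.8° ≈ 5.55 × 0.2284 = 1.2673 m.
The ratio reduces to cos 27.86° / cos 76.8° = 0.8841/0.2284 ≈ 3.8716.

3.87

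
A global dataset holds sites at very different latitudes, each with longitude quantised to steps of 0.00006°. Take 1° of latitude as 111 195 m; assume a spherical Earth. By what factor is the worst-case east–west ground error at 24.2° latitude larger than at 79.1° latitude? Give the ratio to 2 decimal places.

4.82

With a 0.00006° grid the true value lies within half a step, ±0.00006°/2 = ±3e-05°, of the stored one.
At 24.2°: 3e-05° × 111195 × cos 24.2° = 3e-05 × 111195 × 0.9121 ≈ 3.0427 m.
At 79.1°: 3e-05° × 111195 × cos 79.1° = 3e-05 × 111195 × 0.1891 ≈ 0.63079 m.
The ratio reduces to cos 24.2° / cos 79.1° = 0.9121/0.1891 ≈ 4.8236.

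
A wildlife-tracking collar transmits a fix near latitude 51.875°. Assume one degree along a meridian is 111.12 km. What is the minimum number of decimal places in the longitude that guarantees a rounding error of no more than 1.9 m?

At 51.875° one degree of longitude covers 111120 × cos 51.875° ≈ 111120 × 0.6174 ≈ 68603.2 m.
With N decimal places the half-ulp bound is 0.5·10⁻ᴺ°, or 0.5·10⁻ᴺ × 68603.2 m on the ground.
Need 0.5 × 68603.2 × 10⁻ᴺ ≤ 1.9 → 10⁻ᴺ ≤ 5.539e-05, so N ≥ 4.26.
At 4 places the error can reach 3.43 m, but 5 places keeps it to 0.343 m.

5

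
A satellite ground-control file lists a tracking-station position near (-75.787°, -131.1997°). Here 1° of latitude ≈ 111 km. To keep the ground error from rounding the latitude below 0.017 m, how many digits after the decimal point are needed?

One degree of latitude covers 111000 m.
Rounding to N decimal places gives at most 0.5 × 10⁻ᴺ degrees of error, i.e. 0.5 × 10⁻ᴺ × 111000 m.
Setting 55500 × 10⁻ᴺ ≤ 0.017 gives 10ᴺ ≥ 3.265e+06, i.e. N ≥ 6.51.
N = 6 would give 0.0555 m (too coarse); N = 7 gives 0.00555 m ≤ 0.017 m.

7 decimal places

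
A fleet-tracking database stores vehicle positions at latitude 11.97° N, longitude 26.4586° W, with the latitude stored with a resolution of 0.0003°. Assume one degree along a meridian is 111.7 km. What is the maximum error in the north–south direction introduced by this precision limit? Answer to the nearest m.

17 m

With a 0.0003° grid the true value lies within half a step, ±0.0003°/2 = ±0.00015°, of the stored one.
North–south distance: 0.00015° × 111700 m/° = 16.755 m.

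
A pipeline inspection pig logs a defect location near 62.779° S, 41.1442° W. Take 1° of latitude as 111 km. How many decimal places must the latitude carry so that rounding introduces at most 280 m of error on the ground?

3 decimal places

One degree of latitude covers 111000 m.
With N decimal places the half-ulp bound is 0.5·10⁻ᴺ°, or 0.5·10⁻ᴺ × 111000 m on the ground.
Setting 55500 × 10⁻ᴺ ≤ 280 gives 10ᴺ ≥ 198.2, i.e. N ≥ 2.30.
So 3 decimal places suffice (55.5 m); 2 would allow up to 555 m.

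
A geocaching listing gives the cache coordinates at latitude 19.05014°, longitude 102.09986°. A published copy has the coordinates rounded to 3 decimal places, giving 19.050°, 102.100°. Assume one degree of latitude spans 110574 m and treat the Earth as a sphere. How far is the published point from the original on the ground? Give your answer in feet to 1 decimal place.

Δlat = 19.05014 − 19.050 = +0.00014°; Δlon = 102.09986 − 102.100 = -0.00014°.
North–south shift: 0.00014 × 110574 = 15.4804 m.
E–W at 19.05°: -0.00014° × 110574 × cos 19.05° = -0.00014 × 110574 × 0.9452 ≈ -14.6326 m.
Combined displacement = (15.4804² + 14.6326²)^½ ≈ 21.3015 m.
In feet: 21.3015 m ÷ 0.3048 ≈ 69.887 ft.

69.9 feet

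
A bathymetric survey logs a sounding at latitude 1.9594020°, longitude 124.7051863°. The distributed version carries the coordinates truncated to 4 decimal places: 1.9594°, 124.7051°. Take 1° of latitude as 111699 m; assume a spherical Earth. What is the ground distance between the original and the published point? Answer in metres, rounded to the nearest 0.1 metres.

9.6 metres

Δlat = 1.9594020 − 1.9594 = +0.0000020°; Δlon = 124.7051863 − 124.7051 = +0.0000863°.
N–S: 0.0000020° × 111699 m/° = 0.223398 m.
East–west at this latitude: 0.0000863° × 111699 × cos 1.9594° ≈ 0.0000863 × 111634 = 9.63399 m.
Combined displacement = (0.223398² + 9.63399²)^½ ≈ 9.63658 m.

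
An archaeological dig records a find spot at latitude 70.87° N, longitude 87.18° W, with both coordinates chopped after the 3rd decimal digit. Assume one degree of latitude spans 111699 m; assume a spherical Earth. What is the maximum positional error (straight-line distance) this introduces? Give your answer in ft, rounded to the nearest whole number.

386 ft

Truncating at 3 decimal places can drop up to a full unit in the last place, so each coordinate may be off by as much as 0.001°.
North–south component: 0.001° × 111699 = 111.699 m.
E–W at 70.87°: 0.001° × 111699 × cos 70.87° = 0.001 × 111699 × 0.3277 ≈ 36.6052 m.
Combining orthogonally: (111.699² + 36.6052²)^½ ≈ 117.544 m.
Converting: 117.544 m × 3.2808 ft/m ≈ 385.64 ft.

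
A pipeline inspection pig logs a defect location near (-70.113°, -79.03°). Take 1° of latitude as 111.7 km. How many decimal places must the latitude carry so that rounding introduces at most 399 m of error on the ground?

One degree of latitude covers 111700 m.
N decimal places → at most half a unit in the last place, 0.5 × 10⁻ᴺ° = 111700/2 × 10⁻ᴺ m.
Need 0.5 × 111700 × 10⁻ᴺ ≤ 399 → 10⁻ᴺ ≤ 7.144e-03, so N ≥ 2.15.
At 2 places the error can reach 558 m, but 3 places keeps it to 55.9 m.

3 decimal places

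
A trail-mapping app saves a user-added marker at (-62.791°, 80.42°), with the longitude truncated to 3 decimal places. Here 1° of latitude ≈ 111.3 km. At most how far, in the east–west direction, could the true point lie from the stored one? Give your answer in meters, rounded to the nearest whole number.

51 meters

Truncating at 3 decimal places can drop up to a full unit in the last place, so the longitude may be off by as much as 0.001°.
Parallels shrink by cos φ, so at 62.791° a degree of longitude is 111300 × 0.4572 ≈ 50890.5 m.
Maximum E–W displacement: 0.001 × 50890.5 = 50.8905 m.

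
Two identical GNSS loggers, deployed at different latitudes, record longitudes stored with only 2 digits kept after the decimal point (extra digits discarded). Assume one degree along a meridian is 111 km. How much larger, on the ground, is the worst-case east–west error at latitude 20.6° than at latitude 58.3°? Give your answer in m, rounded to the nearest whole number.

456 m

Truncating at 2 decimal places can drop up to a full unit in the last place, so the longitude may be off by as much as 0.01°.
Error at 20.6° = 0.01° × 111000 × cos 20.6° ≈ 1110 × 0.9361 = 1039 m.
Error at 58.3° = 0.01° × 111000 × cos 58.3° ≈ 1110 × 0.5255 = 583.27 m.
Difference: 1039 − 583.27 = 455.75 m.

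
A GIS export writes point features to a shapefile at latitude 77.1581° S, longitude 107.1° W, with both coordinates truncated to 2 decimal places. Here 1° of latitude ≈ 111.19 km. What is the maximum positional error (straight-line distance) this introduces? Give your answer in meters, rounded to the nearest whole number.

Truncating at 2 decimal places can drop up to a full unit in the last place, so each coordinate may be off by as much as 0.01°.
Latitude error → 0.01 × 111190 = 1111.9 m along the meridian.
Longitude error → 0.01 × 111190 × cos 77.1581° = 0.01 × 111190 × 0.2223 ≈ 247.133 m.
The two errors are perpendicular, so the maximum displacement is √(1111.9² + 247.133²) ≈ 1139.03 m.

1139 meters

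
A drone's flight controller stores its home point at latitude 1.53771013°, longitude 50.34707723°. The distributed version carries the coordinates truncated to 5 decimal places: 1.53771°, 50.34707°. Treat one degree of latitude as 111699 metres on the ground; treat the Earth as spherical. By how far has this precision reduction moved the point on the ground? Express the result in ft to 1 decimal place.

The latitude changed by +0.00000013° and the longitude by +0.00000723°.
North–south shift: 0.00000013 × 111699 = 0.0145209 m.
E–W at 1.53771°: 0.00000723° × 111699 × cos 1.53771° = 0.00000723 × 111699 × 0.9996 ≈ 0.807293 m.
Distance: √(0.0145209² + 0.807293²) ≈ 0.807424 m.
Converting: 0.807424 m × 3.2808 ft/m ≈ 2.649 ft.

2.6 ft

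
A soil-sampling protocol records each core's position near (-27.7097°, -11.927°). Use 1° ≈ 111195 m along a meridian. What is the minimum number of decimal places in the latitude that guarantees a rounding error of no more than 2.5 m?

5 decimal places

One degree of latitude covers 111195 m.
Rounding to N decimal places gives at most 0.5 × 10⁻ᴺ degrees of error, i.e. 0.5 × 10⁻ᴺ × 111195 m.
Need 0.5 × 111195 × 10⁻ᴺ ≤ 2.5 → 10⁻ᴺ ≤ 4.497e-05, so N ≥ 4.35.
N = 4 would give 5.56 m (too coarse); N = 5 gives 0.556 m ≤ 2.5 m.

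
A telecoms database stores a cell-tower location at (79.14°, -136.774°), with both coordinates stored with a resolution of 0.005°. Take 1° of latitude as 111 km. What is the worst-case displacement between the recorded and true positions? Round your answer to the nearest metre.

282 metres

With a 0.005° grid the true value lies within half a step, ±0.005°/2 = ±0.0025°, of the stored one.
N–S: 0.0025° × 111000 m/° = 277.5 m.
East–west component at 79.14°: 0.0025° × 111000 × cos 79.14° ≈ 0.0025 × 20913.5 ≈ 52.2837 m.
Worst case both components are at the extreme and orthogonal: √(277.5² + 52.2837²) ≈ 282.382 m.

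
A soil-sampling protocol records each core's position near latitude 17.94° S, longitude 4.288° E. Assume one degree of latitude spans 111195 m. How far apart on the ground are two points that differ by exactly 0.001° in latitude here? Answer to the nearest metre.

0.001° × 111195 m/° = 111.195 m.

111 metres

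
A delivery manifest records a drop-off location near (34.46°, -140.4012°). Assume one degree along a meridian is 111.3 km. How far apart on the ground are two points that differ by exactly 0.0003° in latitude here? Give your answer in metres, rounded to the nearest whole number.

Along a meridian 0.0003° is 0.0003 × 111300 = 33.39 m.

33 metres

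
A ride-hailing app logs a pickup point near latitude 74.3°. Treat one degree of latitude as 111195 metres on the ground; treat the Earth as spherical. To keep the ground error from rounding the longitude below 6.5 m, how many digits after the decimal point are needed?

At 74.3° one degree of longitude covers 111195 × cos 74.3° ≈ 111195 × 0.2706 ≈ 30089.4 m.
With N decimal places the half-ulp bound is 0.5·10⁻ᴺ°, or 0.5·10⁻ᴺ × 30089.4 m on the ground.
Setting 15044.7 × 10⁻ᴺ ≤ 6.5 gives 10ᴺ ≥ 2315, i.e. N ≥ 3.36.
At 3 places the error can reach 15 m, but 4 places keeps it to 1.5 m.

4 decimal places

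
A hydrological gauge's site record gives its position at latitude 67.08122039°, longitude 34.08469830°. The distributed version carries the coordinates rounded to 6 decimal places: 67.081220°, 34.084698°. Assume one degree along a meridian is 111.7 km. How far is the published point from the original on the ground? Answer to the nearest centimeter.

Δlat = 67.08122039 − 67.081220 = +0.00000039°; Δlon = 34.08469830 − 34.084698 = +0.00000030°.
N–S: 0.00000039° × 111700 m/° = 0.043563 m.
E–W at 67.0812°: 0.00000030° × 111700 × cos 67.0812° = 0.00000030 × 111700 × 0.3894 ≈ 0.0130497 m.
Hypotenuse of the two orthogonal shifts: √(0.043563² + 0.0130497²) = 0.0454756 m.
That is 0.0454756 m = 4.5476 cm.

5 centimeters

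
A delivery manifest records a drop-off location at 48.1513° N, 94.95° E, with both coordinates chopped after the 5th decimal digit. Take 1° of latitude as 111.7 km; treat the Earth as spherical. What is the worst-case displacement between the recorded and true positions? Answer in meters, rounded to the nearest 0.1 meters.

Truncating at 5 decimal places can drop up to a full unit in the last place, so each coordinate may be off by as much as 1e-05°.
N–S: 1e-05° × 111700 m/° = 1.117 m.
East–west component at 48.1513°: 1e-05° × 111700 × cos 48.1513° ≈ 1e-05 × 74522.4 ≈ 0.745224 m.
Worst case both components are at the extreme and orthogonal: √(1.117² + 0.745224²) ≈ 1.34278 m.

1.3 meters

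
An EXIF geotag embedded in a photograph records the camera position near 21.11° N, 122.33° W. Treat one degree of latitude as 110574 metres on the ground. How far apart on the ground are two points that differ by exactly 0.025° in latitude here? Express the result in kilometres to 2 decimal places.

2.76 kilometres

Along a meridian 0.025° is 0.025 × 110574 = 2764.35 m.
That is 2764.35 m = 2.7644 km.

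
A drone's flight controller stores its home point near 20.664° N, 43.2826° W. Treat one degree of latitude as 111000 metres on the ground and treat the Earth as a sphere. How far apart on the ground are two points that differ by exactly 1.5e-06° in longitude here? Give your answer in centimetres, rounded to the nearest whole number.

1.5e-06° of longitude at 20.664° is 1.5e-06 × 111000 × cos 20.664° ≈ 1.5e-06 × 103859 = 0.155788 m.
That is 0.155788 m = 15.579 cm.

16 centimetres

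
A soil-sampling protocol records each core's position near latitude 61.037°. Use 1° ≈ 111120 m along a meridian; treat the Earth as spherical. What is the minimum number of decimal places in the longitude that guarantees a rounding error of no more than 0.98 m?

5 decimal places

At 61.037° one degree of longitude covers 111120 × cos 61.037° ≈ 111120 × 0.4842 ≈ 53809.3 m.
N decimal places → at most half a unit in the last place, 0.5 × 10⁻ᴺ° = 53809.3/2 × 10⁻ᴺ m.
Setting 26904.6 × 10⁻ᴺ ≤ 0.98 gives 10ᴺ ≥ 2.745e+04, i.e. N ≥ 4.44.
At 4 places the error can reach 2.69 m, but 5 places keeps it to 0.269 m.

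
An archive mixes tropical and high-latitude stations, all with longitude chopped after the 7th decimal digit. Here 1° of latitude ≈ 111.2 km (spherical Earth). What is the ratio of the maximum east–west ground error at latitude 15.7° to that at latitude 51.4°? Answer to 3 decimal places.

Truncating at 7 decimal places can drop up to a full unit in the last place, so the longitude may be off by as much as 1e-07°.
Error at 15.7° = 1e-07° × 111200 × cos 15.7° ≈ 0.01112 × 0.9627 = 0.010705 m.
Error at 51.4° = 1e-07° × 111200 × cos 51.4° ≈ 0.01112 × 0.6239 = 0.0069375 m.
Ratio: 0.010705 / 0.0069375 = cos 15.7° / cos 51.4° ≈ 1.5431.

1.543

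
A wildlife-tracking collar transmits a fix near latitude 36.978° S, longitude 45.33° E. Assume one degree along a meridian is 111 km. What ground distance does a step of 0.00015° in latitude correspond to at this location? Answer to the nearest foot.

55 feet

Along a meridian 0.00015° is 0.00015 × 111000 = 16.65 m.
Converting: 16.65 m × 3.2808 ft/m ≈ 54.626 ft.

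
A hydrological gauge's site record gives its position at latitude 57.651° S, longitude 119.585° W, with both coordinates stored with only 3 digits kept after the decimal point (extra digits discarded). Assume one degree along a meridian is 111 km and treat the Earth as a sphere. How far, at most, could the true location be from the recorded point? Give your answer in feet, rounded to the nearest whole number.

Truncating at 3 decimal places can drop up to a full unit in the last place, so each coordinate may be off by as much as 0.001°.
Latitude error → 0.001 × 111000 = 111 m along the meridian.
East–west component at 57.651°: 0.001° × 111000 × cos 57.651° ≈ 0.001 × 59393.3 ≈ 59.3933 m.
Combining orthogonally: (111² + 59.3933²)^½ ≈ 125.891 m.
In feet: 125.891 m ÷ 0.3048 ≈ 413.03 ft.

413 feet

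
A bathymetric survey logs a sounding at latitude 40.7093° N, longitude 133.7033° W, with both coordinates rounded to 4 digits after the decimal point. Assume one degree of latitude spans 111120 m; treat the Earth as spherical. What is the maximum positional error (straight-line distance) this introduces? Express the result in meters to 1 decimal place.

7.0 meters

Rounding to 4 decimal places leaves each coordinate within ±5e-05° of the true value.
Latitude error → 5e-05 × 111120 = 5.556 m along the meridian.
East–west component at 40.7093°: 5e-05° × 111120 × cos 40.7093° ≈ 5e-05 × 84232.1 ≈ 4.21161 m.
Worst case both components are at the extreme and orthogonal: √(5.556² + 4.21161²) ≈ 6.97186 m.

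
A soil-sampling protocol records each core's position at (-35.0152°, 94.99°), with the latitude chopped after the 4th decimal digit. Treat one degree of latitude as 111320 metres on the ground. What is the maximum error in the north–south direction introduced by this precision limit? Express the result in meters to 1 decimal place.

11.1 meters

Truncating at 4 decimal places can drop up to a full unit in the last place, so the latitude may be off by as much as 0.0001°.
So the N–S error is at most 0.0001 × 111320 = 11.132 m.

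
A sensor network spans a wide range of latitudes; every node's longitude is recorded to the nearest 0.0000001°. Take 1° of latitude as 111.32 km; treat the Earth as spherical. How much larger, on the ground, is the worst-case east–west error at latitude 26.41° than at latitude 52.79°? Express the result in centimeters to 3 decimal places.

0.162 centimeters

Rounding to 7 decimal places leaves the longitude within ±5e-08° of the true value.
At 26.41°: 5e-08° × 111320 × cos 26.41° = 5e-08 × 111320 × 0.8956 ≈ 0.0049851 m.
At 52.79°: 5e-08° × 111320 × cos 52.79° = 5e-08 × 111320 × 0.6047 ≈ 0.003366 m.
Difference: 0.0049851 − 0.003366 = 0.0016191 m.
That is 0.00161913 m = 0.16191 cm.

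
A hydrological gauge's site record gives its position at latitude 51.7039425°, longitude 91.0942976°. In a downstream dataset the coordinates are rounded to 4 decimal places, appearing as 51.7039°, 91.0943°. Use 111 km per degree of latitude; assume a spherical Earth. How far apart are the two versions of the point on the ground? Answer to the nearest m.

5 m

The latitude changed by +0.0000425° and the longitude by -0.0000024°.
N–S: 0.0000425° × 111000 m/° = 4.7175 m.
East–west at this latitude: -0.0000024° × 111000 × cos 51.7039° ≈ -0.0000024 × 68789.5 = -0.165095 m.
Distance: √(4.7175² + 0.165095²) ≈ 4.72039 m.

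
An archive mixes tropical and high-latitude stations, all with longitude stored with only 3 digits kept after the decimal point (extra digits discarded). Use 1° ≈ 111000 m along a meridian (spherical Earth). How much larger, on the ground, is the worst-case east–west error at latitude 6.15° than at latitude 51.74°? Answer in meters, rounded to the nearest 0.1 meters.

41.6 meters

Truncating at 3 decimal places can drop up to a full unit in the last place, so the longitude may be off by as much as 0.001°.
Error at 6.15° = 0.001° × 111000 × cos 6.15° ≈ 111 × 0.9942 = 110.36 m.
At 51.74°: 0.001° × 111000 × cos 51.74° = 0.001 × 111000 × 0.6192 ≈ 68.735 m.
Difference: 110.36 − 68.735 = 41.627 m.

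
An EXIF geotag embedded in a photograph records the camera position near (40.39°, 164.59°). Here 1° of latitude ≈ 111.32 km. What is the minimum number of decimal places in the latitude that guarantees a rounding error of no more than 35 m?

One degree of latitude covers 111320 m.
With N decimal places the half-ulp bound is 0.5·10⁻ᴺ°, or 0.5·10⁻ᴺ × 111320 m on the ground.
Need 0.5 × 111320 × 10⁻ᴺ ≤ 35 → 10⁻ᴺ ≤ 6.288e-04, so N ≥ 3.20.
At 3 places the error can reach 55.7 m, but 4 places keeps it to 5.57 m.

4 decimal places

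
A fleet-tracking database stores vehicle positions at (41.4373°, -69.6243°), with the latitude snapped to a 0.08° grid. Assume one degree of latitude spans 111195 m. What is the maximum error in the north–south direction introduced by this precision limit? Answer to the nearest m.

4448 m

With a 0.08° grid the true value lies within half a step, ±0.08°/2 = ±0.04°, of the stored one.
So the N–S error is at most 0.04 × 111195 = 4447.8 m.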